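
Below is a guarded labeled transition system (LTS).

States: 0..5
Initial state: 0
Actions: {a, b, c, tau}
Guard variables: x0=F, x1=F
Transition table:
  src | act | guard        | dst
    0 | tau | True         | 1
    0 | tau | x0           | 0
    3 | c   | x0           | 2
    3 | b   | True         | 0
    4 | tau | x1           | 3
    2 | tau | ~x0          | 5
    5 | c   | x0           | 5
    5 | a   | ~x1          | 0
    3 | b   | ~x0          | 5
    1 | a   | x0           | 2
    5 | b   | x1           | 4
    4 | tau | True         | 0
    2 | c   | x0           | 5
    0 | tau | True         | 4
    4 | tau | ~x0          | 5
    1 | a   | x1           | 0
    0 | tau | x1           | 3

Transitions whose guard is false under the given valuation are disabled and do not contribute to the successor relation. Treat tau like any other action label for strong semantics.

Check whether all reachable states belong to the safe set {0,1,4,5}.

Answer: INVARIANT HOLDS

Trace:
Inv-set: {0,1,4,5}
Reachable = {0,1,4,5}
  0: ok
  1: ok
  4: ok
  5: ok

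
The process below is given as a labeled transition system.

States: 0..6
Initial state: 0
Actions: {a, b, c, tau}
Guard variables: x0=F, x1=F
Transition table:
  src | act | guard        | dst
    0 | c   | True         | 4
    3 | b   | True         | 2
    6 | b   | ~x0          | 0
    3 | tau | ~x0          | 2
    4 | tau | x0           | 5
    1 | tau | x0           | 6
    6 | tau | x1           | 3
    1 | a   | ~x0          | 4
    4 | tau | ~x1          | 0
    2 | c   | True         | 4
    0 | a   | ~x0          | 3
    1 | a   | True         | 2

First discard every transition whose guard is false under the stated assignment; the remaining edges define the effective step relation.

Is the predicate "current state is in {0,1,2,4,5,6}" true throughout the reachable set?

Inv-set: {0,1,2,4,5,6}
R = {0,2,3,4}
  0: ok
  2: ok
  3: VIOLATES
  4: ok
counterexample path to 3: a

Answer: INVARIANT VIOLATED at state 3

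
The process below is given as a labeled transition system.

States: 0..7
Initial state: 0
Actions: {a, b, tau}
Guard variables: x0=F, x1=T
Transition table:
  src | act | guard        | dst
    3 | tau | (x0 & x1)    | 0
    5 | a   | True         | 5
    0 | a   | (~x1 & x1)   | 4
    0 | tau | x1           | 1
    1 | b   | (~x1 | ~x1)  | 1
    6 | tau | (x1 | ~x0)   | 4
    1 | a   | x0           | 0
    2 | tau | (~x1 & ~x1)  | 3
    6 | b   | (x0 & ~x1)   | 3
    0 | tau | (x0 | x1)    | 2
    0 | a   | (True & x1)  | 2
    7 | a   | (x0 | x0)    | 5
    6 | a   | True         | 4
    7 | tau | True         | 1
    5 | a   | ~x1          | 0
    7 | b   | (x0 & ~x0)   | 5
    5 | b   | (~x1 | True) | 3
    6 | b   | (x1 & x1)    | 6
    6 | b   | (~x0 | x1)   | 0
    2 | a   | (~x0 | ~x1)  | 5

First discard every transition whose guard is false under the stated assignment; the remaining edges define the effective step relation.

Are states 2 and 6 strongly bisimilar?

Answer: NOT BISIMILAR

Analysis:
Bisimulation quotient by refinement:
  π0 = {{0,1,2,3,4,5,6,7}}
  π1 = {{0},{1,3,4},{2},{5},{6},{7}}
6 equivalence class(es) (converged in 2)
2∈{2}, 6∈{6}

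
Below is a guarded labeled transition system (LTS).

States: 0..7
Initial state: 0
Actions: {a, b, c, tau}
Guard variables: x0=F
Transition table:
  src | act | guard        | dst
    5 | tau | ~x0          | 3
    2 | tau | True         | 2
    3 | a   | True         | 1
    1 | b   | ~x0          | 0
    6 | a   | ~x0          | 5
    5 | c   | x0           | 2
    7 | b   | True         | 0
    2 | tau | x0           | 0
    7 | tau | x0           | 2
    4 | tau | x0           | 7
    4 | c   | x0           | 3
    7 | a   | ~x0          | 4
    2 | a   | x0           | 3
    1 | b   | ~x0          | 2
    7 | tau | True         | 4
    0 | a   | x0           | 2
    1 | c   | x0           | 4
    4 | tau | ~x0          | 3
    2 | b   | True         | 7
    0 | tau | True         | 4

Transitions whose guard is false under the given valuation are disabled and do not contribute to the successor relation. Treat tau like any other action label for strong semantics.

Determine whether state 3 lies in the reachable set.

Answer: REACHABLE

Working:
After dropping false guards: 12 live edges.
L0 = {0}
L1 = {4}  total {0,4}
L2 = {3}  total {0,3,4}
L3 = {1}  total {0,1,3,4}
L4 = {2}  total {0,1,2,3,4}
L5 = {7}  total {0,1,2,3,4,7}
Reach set: {0,1,2,3,4,7}
Path to 3: tau·tau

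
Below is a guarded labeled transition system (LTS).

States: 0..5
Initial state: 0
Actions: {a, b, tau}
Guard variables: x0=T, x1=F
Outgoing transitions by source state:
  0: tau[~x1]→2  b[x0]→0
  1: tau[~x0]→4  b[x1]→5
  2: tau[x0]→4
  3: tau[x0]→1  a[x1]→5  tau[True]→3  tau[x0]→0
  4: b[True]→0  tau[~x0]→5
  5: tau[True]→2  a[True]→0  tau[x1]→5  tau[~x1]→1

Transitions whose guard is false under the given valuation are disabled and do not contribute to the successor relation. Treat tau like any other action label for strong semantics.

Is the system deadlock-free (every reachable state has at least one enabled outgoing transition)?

Reach set: {0,2,4}
  0: b→0  tau→2  [2 out]
  2: tau→4  [1 out]
  4: b→0  [1 out]

Answer: DEADLOCK-FREE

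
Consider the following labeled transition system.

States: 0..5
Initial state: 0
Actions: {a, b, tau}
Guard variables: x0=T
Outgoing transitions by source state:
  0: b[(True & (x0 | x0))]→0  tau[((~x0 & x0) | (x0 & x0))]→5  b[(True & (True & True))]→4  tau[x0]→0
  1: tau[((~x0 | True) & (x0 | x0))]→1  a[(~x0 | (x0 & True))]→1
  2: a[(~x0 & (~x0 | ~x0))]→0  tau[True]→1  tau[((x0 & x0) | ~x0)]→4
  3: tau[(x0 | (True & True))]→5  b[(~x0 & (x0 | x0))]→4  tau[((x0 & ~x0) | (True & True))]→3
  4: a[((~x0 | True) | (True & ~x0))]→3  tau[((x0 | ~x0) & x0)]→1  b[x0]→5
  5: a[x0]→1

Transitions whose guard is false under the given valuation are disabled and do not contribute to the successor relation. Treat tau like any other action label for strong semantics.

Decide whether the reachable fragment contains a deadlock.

Reach set: {0,1,3,4,5}
  0: b→0  b→4  tau→0  tau→5  [4 exit(s)]
  1: a→1  tau→1  [2 exit(s)]
  3: tau→3  tau→5  [2 exit(s)]
  4: a→3  b→5  tau→1  [3 exit(s)]
  5: a→1  [1 exit(s)]

Answer: DEADLOCK-FREE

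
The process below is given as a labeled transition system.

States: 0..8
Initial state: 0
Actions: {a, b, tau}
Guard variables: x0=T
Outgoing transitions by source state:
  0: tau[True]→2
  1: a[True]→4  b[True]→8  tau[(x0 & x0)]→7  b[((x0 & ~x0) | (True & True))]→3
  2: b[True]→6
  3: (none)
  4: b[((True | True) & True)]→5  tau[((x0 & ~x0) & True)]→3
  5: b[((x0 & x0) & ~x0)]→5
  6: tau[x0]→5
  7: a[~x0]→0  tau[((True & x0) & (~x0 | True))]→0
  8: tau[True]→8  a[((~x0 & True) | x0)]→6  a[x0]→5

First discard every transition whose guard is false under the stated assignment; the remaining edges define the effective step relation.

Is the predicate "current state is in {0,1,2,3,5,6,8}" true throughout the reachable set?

Answer: INVARIANT HOLDS

Trace:
Inv-set: {0,1,2,3,5,6,8}
Reach set: {0,2,5,6}
  0: ok
  2: ok
  5: ok
  6: ok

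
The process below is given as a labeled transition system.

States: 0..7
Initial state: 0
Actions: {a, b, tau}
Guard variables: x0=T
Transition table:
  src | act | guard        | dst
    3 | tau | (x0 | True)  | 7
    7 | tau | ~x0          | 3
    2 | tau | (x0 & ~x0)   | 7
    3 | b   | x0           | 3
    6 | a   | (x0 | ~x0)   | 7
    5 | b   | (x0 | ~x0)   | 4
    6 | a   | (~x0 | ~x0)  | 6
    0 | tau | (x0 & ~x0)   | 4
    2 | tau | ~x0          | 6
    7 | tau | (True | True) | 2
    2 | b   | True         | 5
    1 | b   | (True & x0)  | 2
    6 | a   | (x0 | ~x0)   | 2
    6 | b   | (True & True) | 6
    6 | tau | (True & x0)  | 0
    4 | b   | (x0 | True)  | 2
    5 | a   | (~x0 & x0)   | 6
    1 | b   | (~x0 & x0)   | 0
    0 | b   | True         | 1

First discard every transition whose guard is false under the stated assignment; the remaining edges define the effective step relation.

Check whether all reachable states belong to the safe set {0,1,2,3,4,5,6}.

Safe = {0,1,2,3,4,5,6}
R = {0,1,2,4,5}
  0: ✓
  1: ✓
  2: ✓
  4: ✓
  5: ✓

Answer: INVARIANT HOLDS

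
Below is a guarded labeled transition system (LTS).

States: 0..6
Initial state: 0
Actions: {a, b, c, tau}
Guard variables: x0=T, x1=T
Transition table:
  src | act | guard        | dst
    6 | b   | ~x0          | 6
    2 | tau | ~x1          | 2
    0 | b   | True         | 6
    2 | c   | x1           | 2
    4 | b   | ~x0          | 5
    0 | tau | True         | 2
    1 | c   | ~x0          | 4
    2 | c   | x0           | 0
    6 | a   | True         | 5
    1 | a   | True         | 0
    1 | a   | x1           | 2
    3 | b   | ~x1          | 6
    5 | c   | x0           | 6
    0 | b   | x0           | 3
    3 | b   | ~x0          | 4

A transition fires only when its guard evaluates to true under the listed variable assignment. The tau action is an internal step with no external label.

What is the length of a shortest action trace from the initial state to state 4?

Breadth-first toward 4:
  L0 = {0}
  L1 = {2,3,6}
  L2 = {5}
4 never appears.

Answer: UNREACHABLE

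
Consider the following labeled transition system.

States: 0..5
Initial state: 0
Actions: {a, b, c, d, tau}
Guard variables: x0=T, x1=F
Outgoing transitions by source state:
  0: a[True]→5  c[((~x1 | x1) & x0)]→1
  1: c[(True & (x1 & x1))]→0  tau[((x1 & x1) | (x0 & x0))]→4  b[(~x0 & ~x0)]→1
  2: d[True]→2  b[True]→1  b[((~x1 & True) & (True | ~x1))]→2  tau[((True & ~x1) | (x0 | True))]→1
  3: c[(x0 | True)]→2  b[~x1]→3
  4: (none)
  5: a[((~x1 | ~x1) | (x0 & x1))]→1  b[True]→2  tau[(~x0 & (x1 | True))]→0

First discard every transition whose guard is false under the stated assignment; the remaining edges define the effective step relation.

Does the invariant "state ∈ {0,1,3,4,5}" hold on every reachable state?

Allowed set {0,1,3,4,5}
R = {0,1,2,4,5}
  0: ok
  1: ok
  2: VIOLATES
  4: ok
  5: ok
witness against invariant: a·b → 2

Answer: INVARIANT VIOLATED at state 2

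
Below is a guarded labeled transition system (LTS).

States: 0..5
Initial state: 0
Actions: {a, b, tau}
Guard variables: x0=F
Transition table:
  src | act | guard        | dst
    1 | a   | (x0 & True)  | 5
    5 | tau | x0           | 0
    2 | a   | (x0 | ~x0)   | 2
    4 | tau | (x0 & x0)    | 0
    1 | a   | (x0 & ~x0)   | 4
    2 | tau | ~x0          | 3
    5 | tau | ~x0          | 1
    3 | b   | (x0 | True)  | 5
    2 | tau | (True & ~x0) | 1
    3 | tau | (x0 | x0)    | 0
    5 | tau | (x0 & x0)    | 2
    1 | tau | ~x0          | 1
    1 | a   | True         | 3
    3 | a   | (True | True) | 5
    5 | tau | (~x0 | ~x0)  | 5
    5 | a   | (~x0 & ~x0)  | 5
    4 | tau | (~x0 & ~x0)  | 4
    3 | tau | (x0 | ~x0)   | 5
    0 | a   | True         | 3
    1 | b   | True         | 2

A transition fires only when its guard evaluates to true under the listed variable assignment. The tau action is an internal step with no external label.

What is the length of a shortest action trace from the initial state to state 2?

Answer: 4

Working:
BFS to 2:
  depth 0: {0}
  depth 1: {3}
  depth 2: {5}
  depth 3: {1}
  depth 4: {2}
2 enters at depth 4; path a·a·tau·b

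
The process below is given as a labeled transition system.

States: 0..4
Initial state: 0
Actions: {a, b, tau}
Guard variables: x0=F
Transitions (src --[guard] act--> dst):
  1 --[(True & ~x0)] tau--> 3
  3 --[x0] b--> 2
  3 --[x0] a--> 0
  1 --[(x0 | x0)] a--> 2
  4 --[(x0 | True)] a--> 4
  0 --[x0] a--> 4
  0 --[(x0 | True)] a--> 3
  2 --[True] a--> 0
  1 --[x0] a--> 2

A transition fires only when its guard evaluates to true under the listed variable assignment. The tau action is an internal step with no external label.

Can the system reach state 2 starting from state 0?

Answer: UNREACHABLE

Working:
4 transition(s) survive guard evaluation.
L0 = {0}
L1 = {3}  now seen {0,3}
Reach set: {0,3}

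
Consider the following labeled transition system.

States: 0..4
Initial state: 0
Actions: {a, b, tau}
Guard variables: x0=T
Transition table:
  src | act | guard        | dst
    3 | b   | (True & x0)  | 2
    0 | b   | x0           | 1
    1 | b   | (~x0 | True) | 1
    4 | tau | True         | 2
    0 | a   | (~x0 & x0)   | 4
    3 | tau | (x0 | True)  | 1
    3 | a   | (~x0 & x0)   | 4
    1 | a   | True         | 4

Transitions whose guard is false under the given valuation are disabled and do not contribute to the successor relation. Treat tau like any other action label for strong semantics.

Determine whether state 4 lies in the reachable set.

6 transition(s) survive guard evaluation.
depth 0: {0}
depth 1: {1}  total {0,1}
depth 2: {4}  total {0,1,4}
depth 3: {2}  total {0,1,2,4}
Reachable = {0,1,2,4}
Path to 4: b·a

Answer: REACHABLE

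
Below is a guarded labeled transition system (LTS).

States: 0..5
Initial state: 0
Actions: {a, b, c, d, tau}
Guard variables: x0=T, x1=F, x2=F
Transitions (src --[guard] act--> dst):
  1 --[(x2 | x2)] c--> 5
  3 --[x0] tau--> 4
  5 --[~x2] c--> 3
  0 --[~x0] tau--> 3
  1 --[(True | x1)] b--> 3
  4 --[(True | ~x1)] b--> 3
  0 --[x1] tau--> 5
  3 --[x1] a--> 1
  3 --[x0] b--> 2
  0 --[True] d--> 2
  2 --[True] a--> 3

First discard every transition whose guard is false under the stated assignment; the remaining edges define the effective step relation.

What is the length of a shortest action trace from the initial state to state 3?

BFS to 3:
  L0 = {0}
  L1 = {2}
  L2 = {3}
depth(3)=2, e.g. d·a

Answer: 2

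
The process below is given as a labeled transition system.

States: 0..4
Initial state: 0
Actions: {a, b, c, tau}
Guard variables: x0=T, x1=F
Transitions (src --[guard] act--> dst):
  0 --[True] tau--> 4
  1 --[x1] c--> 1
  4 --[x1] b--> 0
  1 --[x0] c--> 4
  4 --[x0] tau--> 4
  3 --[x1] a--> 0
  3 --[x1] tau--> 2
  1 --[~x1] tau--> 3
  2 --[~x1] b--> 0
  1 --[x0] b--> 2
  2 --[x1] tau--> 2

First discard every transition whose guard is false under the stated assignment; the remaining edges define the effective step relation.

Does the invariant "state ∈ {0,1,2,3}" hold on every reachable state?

Answer: INVARIANT VIOLATED at state 4

Trace:
Allowed set {0,1,2,3}
R = {0,4}
  0: ✓
  4: ✗ unsafe
witness against invariant: tau → 4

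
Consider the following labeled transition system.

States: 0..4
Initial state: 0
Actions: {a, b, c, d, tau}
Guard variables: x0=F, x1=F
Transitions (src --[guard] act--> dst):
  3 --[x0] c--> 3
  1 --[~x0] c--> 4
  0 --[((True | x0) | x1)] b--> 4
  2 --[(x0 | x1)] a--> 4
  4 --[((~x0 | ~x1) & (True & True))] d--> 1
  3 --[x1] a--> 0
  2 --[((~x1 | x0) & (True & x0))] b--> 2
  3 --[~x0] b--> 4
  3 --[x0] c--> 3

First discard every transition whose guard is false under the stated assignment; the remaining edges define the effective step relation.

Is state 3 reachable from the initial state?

Guard filter leaves 4 enabled edge(s).
depth 0: {0}
depth 1: {4}  total {0,4}
depth 2: {1}  total {0,1,4}
Reachable = {0,1,4}

Answer: UNREACHABLE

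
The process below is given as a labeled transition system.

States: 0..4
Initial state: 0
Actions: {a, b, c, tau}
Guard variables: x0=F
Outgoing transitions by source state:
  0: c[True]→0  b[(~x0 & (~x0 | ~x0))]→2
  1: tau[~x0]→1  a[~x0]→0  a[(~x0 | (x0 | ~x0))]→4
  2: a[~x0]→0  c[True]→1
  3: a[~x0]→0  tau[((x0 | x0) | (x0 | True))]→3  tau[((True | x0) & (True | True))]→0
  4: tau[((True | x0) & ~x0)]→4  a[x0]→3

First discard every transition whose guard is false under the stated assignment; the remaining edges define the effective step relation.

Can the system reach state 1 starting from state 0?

11 transition(s) survive guard evaluation.
L0 = {0}
L1 = {2}  total {0,2}
L2 = {1}  total {0,1,2}
L3 = {4}  total {0,1,2,4}
R = {0,1,2,4}
trace reaching 1: b·c

Answer: REACHABLE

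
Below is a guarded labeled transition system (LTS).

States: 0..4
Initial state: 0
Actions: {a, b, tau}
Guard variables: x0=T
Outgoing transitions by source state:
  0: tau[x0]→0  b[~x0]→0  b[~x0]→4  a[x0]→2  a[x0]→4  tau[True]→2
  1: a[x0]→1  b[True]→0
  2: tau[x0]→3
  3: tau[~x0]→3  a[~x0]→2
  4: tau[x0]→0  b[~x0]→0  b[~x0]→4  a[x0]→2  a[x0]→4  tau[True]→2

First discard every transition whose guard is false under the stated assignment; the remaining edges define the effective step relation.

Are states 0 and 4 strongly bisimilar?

Refine partition for ~:
  π0 = {{0,1,2,3,4}}
  π1 = {{0,4},{1},{2},{3}}
Fixed point at round 2; 4 class(es).
[0]={0,4}  [4]={0,4}

Answer: BISIMILAR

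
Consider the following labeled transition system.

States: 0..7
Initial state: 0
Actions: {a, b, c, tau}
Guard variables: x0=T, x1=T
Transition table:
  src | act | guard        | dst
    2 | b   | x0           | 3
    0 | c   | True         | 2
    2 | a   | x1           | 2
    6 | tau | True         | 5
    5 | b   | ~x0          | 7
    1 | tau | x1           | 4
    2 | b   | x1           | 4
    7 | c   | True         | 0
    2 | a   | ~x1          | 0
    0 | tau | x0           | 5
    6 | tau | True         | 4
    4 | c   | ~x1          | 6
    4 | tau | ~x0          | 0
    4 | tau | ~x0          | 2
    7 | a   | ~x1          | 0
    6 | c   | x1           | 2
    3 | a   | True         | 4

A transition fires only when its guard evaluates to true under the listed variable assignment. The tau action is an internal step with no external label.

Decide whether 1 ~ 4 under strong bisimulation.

Answer: NOT BISIMILAR

Analysis:
Bisimulation quotient by refinement:
  round 0: {{0,1,2,3,4,5,6,7}}
  round 1: {{0,6},{1},{2},{3},{4,5},{7}}
Fixed point at round 2; 6 class(es).
class of 1: {1}; class of 4: {4,5}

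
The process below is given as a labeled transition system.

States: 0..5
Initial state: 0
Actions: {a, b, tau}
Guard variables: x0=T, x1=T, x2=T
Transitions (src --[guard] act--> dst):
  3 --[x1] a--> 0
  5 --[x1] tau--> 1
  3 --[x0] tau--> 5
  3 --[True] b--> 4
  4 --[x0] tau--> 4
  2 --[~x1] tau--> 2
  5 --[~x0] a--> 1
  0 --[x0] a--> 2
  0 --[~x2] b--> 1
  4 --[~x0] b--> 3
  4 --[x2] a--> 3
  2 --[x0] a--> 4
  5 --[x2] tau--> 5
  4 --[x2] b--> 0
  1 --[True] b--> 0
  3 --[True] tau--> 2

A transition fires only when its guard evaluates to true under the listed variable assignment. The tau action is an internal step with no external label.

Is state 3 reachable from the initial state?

Answer: REACHABLE

Working:
Guard filter leaves 12 enabled edge(s).
L0 = {0}
L1 = {2}  now seen {0,2}
L2 = {4}  now seen {0,2,4}
L3 = {3}  now seen {0,2,3,4}
L4 = {5}  now seen {0,2,3,4,5}
L5 = {1}  now seen {0,1,2,3,4,5}
Reach set: {0,1,2,3,4,5}
trace reaching 3: a·a·a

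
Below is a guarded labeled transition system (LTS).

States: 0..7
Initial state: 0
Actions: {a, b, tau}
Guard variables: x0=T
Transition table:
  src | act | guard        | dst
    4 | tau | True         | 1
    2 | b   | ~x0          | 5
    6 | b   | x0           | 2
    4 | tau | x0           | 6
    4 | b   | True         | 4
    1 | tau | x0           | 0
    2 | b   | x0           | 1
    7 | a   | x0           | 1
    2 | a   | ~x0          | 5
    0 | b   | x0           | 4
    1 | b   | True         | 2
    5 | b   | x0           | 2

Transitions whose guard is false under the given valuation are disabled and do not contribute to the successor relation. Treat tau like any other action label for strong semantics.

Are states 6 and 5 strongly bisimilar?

Compute ~ classes (split until stable):
  π0 = {{0,1,2,3,4,5,6,7}}
  π1 = {{0,2,5,6},{1,4},{3},{7}}
  π2 = {{0,2},{1},{3},{4},{5,6},{7}}
  π3 = {{0},{1},{2},{3},{4},{5,6},{7}}
Fixed point at round 4; 7 class(es).
class of 6: {5,6}; class of 5: {5,6}

Answer: BISIMILAR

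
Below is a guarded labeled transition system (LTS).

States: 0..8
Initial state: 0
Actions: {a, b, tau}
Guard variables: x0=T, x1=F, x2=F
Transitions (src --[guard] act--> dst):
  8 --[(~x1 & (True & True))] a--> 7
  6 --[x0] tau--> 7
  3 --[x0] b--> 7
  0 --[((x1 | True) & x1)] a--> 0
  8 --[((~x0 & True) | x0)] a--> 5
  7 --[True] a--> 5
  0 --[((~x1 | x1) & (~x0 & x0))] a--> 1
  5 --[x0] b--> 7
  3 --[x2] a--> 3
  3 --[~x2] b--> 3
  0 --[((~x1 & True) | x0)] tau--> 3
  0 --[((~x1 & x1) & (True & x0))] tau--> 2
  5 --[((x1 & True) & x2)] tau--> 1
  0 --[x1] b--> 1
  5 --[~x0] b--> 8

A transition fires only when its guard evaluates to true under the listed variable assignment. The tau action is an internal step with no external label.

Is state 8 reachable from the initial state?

Guard filter leaves 8 enabled edge(s).
L0 = {0}
L1 = {3}  total {0,3}
L2 = {7}  total {0,3,7}
L3 = {5}  total {0,3,5,7}
Reach set: {0,3,5,7}

Answer: UNREACHABLE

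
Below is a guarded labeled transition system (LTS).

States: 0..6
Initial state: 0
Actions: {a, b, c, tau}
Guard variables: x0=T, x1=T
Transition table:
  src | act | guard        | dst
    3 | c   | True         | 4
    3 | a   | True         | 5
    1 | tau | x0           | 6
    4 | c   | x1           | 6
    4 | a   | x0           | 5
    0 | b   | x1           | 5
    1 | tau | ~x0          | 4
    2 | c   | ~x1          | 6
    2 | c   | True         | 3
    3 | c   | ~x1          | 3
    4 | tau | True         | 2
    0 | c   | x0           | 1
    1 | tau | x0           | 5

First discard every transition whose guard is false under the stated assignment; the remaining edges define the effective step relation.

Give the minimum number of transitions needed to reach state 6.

Layered search for 6:
  depth 0: {0}
  depth 1: {1,5}
  depth 2: {6}
6 enters at depth 2; path c·tau

Answer: 2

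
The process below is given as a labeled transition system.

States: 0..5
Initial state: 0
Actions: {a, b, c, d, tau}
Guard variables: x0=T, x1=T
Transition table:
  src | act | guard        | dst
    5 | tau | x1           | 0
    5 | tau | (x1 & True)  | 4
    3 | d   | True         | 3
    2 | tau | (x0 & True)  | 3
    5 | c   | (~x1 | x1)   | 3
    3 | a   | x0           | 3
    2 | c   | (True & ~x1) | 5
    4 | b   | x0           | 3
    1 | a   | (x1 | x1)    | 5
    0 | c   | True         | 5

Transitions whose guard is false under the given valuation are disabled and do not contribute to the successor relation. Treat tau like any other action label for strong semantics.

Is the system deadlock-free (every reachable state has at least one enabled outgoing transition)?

Answer: DEADLOCK-FREE

Trace:
Reach set: {0,3,4,5}
  0: c→5  [1 exit(s)]
  3: a→3  d→3  [2 exit(s)]
  4: b→3  [1 exit(s)]
  5: c→3  tau→0  tau→4  [3 exit(s)]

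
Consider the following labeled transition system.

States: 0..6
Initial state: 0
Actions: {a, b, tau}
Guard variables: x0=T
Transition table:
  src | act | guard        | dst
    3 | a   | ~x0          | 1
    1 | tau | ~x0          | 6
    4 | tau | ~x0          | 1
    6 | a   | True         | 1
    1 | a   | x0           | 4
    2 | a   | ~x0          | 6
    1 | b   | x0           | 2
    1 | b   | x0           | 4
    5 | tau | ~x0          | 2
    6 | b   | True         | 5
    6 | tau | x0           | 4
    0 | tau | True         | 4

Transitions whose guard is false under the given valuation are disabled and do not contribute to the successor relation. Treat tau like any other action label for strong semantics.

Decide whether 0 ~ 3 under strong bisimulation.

Answer: NOT BISIMILAR

Working:
Refine partition for ~:
  P[0] = {{0,1,2,3,4,5,6}}
  P[1] = {{0},{1},{2,3,4,5},{6}}
stable after 2 split(s): 4 block(s)
[0]={0}  [3]={2,3,4,5}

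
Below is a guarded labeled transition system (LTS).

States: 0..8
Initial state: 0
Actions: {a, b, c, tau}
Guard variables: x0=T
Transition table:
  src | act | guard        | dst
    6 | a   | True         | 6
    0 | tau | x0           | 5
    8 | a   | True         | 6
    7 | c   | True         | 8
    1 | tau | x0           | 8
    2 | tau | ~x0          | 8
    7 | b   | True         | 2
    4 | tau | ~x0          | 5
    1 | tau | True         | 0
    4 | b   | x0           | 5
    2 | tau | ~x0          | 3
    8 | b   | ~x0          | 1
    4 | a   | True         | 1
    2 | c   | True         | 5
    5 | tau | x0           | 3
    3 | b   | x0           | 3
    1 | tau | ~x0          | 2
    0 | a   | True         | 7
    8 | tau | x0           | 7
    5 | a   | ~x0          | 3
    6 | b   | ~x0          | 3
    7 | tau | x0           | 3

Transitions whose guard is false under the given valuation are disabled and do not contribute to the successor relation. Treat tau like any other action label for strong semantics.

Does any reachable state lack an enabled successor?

Reachable = {0,2,3,5,6,7,8}
  0: a→7  tau→5  [deg 2]
  2: c→5  [deg 1]
  3: b→3  [deg 1]
  5: tau→3  [deg 1]
  6: a→6  [deg 1]
  7: b→2  c→8  tau→3  [deg 3]
  8: a→6  tau→7  [deg 2]

Answer: DEADLOCK-FREE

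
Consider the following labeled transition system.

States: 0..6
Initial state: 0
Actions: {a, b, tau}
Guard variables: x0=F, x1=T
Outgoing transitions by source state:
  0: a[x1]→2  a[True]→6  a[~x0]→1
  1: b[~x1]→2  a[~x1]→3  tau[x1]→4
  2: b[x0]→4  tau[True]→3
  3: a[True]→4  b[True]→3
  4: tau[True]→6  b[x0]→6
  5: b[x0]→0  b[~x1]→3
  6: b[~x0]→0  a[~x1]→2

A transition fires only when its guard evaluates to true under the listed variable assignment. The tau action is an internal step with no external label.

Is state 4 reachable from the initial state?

After dropping false guards: 9 live edges.
depth 0: {0}
depth 1: {1,2,6}  cumulative {0,1,2,6}
depth 2: {3,4}  cumulative {0,1,2,3,4,6}
Reach set: {0,1,2,3,4,6}
witness 4: a·tau

Answer: REACHABLE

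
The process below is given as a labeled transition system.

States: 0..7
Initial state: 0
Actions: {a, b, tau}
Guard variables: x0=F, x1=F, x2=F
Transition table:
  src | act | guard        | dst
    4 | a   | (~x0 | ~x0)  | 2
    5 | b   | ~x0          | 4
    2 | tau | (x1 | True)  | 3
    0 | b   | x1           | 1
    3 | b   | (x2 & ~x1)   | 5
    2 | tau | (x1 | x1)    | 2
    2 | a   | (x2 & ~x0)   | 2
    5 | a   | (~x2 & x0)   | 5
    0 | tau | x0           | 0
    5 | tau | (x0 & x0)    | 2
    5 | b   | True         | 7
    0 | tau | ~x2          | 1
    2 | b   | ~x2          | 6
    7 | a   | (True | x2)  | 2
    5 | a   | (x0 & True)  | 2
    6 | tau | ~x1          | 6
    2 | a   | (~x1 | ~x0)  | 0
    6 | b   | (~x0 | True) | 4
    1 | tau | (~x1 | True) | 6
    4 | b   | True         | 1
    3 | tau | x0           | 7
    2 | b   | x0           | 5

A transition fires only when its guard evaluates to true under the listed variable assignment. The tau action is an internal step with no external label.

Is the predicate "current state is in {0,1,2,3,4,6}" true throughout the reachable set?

Allowed set {0,1,2,3,4,6}
Reachable = {0,1,2,3,4,6}
  0: ✓
  1: ✓
  2: ✓
  3: ✓
  4: ✓
  6: ✓

Answer: INVARIANT HOLDS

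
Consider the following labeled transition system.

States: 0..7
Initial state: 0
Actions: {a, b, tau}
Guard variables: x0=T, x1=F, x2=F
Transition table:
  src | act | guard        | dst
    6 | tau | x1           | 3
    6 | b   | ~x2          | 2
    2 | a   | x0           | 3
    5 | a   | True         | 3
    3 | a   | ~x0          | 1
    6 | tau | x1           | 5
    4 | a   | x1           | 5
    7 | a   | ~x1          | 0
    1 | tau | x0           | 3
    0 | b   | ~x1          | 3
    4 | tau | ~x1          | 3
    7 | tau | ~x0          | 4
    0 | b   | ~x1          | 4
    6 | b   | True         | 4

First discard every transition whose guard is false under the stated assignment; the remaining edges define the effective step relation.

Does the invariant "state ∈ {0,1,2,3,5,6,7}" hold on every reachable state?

Allowed set {0,1,2,3,5,6,7}
Reachable = {0,3,4}
  0: ✓
  3: ✓
  4: outside
counterexample path to 4: b

Answer: INVARIANT VIOLATED at state 4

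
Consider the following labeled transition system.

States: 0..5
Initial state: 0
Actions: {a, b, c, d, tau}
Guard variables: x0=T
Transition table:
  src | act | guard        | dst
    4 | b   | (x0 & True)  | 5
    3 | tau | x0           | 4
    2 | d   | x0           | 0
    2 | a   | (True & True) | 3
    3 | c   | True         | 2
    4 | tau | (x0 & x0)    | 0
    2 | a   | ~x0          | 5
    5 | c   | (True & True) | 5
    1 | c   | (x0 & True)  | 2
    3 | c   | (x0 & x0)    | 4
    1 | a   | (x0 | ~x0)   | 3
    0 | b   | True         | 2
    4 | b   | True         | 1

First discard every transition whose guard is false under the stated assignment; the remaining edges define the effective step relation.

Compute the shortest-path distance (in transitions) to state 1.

Answer: 4

Analysis:
Layered search for 1:
  Layer 0: {0}
  Layer 1: {2}
  Layer 2: {3}
  Layer 3: {4}
  Layer 4: {1,5}
first hit 1 at d=4 via b·a·c·b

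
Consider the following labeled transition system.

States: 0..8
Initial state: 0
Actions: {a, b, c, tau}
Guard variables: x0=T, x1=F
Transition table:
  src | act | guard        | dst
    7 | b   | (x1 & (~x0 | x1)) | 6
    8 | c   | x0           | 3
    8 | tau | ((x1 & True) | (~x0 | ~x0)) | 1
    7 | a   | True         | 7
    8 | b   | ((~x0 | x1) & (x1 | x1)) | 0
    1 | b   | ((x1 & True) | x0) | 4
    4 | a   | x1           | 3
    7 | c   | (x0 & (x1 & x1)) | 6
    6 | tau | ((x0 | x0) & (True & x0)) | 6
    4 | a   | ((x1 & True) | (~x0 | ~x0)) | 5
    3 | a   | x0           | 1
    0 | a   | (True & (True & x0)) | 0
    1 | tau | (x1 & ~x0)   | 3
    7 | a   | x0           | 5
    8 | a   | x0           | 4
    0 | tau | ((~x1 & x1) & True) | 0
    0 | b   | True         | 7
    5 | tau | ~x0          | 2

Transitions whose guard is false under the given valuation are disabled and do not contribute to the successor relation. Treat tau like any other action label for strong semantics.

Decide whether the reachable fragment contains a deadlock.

Answer: DEADLOCK at state 5

Analysis:
Reach set: {0,5,7}
  0: a→0  b→7  [2 exit(s)]
  5: ∅  [STUCK]
  7: a→5  a→7  [2 exit(s)]
Path to 5: b·a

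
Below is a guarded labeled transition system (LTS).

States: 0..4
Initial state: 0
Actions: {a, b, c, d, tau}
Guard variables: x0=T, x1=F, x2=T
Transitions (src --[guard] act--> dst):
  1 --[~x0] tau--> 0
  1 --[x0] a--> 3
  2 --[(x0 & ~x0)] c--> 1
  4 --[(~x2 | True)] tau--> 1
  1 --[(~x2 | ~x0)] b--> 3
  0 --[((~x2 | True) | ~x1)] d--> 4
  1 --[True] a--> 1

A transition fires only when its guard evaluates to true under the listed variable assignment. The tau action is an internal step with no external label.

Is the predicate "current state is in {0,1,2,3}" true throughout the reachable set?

Allowed set {0,1,2,3}
Reachable = {0,1,3,4}
  0: safe
  1: safe
  3: safe
  4: VIOLATES
reach 4 via d — violates

Answer: INVARIANT VIOLATED at state 4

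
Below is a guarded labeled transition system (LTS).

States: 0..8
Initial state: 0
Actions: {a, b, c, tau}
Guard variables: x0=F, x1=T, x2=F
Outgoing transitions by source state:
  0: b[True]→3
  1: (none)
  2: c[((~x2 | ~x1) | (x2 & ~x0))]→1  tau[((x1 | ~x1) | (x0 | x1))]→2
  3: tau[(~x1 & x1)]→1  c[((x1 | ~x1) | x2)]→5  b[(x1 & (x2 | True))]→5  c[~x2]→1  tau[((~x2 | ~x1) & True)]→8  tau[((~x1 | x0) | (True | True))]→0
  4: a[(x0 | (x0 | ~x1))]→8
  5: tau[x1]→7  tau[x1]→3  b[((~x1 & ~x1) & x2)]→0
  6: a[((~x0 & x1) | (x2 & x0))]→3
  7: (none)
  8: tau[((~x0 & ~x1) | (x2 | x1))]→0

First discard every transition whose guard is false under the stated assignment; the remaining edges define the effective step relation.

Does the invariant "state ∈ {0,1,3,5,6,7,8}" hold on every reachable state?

Inv-set: {0,1,3,5,6,7,8}
R = {0,1,3,5,7,8}
  0: ✓
  1: ✓
  3: ✓
  5: ✓
  7: ✓
  8: ✓

Answer: INVARIANT HOLDS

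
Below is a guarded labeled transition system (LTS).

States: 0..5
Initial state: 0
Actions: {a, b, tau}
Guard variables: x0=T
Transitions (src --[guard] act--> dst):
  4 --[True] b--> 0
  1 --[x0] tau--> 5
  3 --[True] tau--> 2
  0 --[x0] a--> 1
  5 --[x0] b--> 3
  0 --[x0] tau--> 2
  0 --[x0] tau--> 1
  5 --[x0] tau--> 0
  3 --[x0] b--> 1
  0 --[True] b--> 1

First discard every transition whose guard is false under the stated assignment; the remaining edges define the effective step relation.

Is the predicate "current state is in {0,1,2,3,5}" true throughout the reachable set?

Safe = {0,1,2,3,5}
Reachable = {0,1,2,3,5}
  0: ok
  1: ok
  2: ok
  3: ok
  5: ok

Answer: INVARIANT HOLDS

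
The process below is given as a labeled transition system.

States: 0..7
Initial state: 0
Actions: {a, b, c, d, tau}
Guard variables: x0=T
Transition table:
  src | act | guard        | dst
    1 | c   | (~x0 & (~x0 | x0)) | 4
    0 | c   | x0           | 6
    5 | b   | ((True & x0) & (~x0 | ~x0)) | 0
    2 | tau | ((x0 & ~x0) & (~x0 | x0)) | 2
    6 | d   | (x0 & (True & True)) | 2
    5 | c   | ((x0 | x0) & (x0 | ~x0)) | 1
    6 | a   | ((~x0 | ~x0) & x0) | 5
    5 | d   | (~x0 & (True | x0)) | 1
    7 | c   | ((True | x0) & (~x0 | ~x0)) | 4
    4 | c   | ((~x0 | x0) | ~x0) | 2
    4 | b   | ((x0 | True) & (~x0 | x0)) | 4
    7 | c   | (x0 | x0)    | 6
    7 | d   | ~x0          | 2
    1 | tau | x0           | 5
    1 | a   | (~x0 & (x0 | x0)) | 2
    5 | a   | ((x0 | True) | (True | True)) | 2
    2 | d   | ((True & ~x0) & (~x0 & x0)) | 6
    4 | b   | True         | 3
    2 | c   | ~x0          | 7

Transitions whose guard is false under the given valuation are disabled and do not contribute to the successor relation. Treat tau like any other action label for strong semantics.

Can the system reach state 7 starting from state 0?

Answer: UNREACHABLE

Working:
Guard filter leaves 9 enabled edge(s).
Layer 0: {0}
Layer 1: {6}  cumulative {0,6}
Layer 2: {2}  cumulative {0,2,6}
Reach set: {0,2,6}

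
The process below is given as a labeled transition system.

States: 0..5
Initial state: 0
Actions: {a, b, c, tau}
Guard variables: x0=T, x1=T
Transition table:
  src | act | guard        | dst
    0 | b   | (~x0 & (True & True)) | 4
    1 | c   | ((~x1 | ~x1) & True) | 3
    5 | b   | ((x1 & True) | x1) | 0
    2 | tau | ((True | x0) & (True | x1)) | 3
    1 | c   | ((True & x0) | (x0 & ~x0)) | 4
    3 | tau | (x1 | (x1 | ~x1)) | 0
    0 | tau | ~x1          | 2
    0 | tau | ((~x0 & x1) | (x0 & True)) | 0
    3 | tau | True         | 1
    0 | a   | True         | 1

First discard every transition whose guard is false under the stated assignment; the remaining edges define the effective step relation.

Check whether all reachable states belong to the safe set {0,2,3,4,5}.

Answer: INVARIANT VIOLATED at state 1

Trace:
Allowed set {0,2,3,4,5}
Reach set: {0,1,4}
  0: ok
  1: outside
  4: ok
reach 1 via a — violates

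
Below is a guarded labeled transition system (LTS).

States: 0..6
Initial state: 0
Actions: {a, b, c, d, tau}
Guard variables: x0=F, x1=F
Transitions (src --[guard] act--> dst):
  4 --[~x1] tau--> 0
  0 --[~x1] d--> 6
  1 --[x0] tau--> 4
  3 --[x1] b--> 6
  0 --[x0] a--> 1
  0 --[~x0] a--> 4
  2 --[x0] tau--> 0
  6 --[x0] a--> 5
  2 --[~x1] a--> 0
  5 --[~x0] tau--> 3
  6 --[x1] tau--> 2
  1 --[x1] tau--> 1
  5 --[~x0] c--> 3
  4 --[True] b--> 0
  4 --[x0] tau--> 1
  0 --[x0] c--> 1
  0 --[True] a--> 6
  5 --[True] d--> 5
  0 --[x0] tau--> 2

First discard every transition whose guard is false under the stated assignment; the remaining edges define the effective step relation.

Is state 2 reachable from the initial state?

Answer: UNREACHABLE

Working:
Guard filter leaves 9 enabled edge(s).
depth 0: {0}
depth 1: {4,6}  now seen {0,4,6}
R = {0,4,6}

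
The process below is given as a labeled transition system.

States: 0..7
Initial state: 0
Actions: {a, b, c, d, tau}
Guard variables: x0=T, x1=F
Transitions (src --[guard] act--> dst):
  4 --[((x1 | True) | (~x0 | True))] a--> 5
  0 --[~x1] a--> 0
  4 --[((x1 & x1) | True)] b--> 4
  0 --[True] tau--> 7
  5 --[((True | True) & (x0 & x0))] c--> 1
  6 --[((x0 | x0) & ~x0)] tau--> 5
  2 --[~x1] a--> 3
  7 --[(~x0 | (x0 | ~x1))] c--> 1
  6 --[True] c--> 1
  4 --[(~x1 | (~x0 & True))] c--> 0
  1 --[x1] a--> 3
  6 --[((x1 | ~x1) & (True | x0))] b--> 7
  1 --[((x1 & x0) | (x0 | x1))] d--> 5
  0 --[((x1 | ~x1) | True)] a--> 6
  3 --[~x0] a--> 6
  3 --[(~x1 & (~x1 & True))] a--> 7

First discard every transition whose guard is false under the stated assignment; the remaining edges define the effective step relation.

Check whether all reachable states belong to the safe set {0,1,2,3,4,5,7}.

Answer: INVARIANT VIOLATED at state 6

Trace:
Safe = {0,1,2,3,4,5,7}
Reachable = {0,1,5,6,7}
  0: ✓
  1: ✓
  5: ✓
  6: ✗ unsafe
  7: ✓
reach 6 via a — violates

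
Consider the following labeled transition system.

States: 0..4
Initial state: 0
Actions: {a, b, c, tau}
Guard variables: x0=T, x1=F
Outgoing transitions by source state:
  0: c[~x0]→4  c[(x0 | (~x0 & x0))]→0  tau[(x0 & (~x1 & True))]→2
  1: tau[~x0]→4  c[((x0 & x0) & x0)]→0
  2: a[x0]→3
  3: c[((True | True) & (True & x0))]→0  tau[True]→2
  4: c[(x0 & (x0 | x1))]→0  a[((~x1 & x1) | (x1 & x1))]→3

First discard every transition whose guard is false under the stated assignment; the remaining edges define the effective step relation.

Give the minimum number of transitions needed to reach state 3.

Layered search for 3:
  depth 0: {0}
  depth 1: {2}
  depth 2: {3}
3 enters at depth 2; path tau·a

Answer: 2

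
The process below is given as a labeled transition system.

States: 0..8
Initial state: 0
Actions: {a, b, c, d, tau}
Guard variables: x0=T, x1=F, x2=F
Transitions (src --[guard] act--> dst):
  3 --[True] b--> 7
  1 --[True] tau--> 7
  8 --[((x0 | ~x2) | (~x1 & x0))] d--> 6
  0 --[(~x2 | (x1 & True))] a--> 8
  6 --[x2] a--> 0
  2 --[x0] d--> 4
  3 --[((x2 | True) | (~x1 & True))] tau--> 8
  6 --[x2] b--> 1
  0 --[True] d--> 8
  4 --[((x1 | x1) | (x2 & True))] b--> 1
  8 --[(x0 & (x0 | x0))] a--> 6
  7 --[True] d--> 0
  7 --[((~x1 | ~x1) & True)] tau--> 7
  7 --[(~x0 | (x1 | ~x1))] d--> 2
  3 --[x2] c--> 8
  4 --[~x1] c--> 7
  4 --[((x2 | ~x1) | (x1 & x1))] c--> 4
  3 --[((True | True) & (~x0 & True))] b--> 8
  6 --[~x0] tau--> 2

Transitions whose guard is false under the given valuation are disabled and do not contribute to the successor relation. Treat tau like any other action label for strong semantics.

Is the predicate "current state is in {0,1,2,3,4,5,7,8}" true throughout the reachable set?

Allowed set {0,1,2,3,4,5,7,8}
Reachable = {0,6,8}
  0: ✓
  6: VIOLATES
  8: ✓
reach 6 via a·d — violates

Answer: INVARIANT VIOLATED at state 6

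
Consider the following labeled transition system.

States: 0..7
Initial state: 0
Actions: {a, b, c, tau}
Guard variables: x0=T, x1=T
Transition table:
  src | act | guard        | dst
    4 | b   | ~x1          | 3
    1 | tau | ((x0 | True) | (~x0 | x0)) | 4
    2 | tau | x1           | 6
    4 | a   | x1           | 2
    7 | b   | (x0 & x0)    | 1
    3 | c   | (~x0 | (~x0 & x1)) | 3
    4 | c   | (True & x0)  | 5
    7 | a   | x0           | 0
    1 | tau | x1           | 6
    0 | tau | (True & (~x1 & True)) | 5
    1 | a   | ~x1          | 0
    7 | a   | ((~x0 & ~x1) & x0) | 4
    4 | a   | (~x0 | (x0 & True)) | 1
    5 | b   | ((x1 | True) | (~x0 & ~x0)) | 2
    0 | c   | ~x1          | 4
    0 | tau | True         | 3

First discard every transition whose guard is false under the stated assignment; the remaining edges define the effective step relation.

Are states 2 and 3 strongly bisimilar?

Answer: NOT BISIMILAR

Analysis:
Refine partition for ~:
  P[0] = {{0,1,2,3,4,5,6,7}}
  P[1] = {{0,1,2},{3,6},{4},{5},{7}}
  P[2] = {{0,2},{1},{3,6},{4},{5},{7}}
6 equivalence class(es) (converged in 3)
2∈{0,2}, 3∈{3,6}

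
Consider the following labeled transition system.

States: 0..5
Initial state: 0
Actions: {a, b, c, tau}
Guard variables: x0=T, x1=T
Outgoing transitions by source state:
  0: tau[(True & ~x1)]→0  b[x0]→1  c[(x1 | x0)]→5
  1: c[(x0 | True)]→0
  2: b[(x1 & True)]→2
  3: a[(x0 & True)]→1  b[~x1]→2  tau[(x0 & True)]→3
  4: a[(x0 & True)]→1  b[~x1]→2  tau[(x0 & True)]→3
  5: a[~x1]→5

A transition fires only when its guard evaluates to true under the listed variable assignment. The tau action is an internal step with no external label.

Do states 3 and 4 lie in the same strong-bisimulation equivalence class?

Compute ~ classes (split until stable):
  round 0: {{0,1,2,3,4,5}}
  round 1: {{0},{1},{2},{3,4},{5}}
stable after 2 split(s): 5 block(s)
[3]={3,4}  [4]={3,4}

Answer: BISIMILAR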